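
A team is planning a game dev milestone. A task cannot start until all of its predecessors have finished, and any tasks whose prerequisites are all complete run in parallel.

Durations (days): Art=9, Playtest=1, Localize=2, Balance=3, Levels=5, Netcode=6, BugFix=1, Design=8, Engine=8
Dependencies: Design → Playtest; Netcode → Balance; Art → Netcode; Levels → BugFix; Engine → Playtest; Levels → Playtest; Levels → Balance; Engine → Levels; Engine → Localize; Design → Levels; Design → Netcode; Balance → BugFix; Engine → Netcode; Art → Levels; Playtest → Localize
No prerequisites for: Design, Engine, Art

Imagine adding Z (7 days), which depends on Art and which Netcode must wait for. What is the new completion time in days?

Originally the schedule takes 19 days.
With Z inserted, Netcode now waits for max(Engine, Design, Art, Z).
New critical path: Art→Z→Netcode→Balance→BugFix = 9+7+6+3+1 = 26 ⇒ 26 days.

26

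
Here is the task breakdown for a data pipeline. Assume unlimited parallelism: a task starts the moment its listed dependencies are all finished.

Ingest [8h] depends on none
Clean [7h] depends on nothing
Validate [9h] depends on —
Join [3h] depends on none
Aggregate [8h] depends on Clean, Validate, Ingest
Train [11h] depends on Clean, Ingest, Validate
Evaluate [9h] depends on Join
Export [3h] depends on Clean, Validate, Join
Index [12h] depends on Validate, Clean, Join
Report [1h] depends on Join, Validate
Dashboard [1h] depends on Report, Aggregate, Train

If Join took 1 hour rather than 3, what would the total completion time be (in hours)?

21

Critical path before the change: Validate→Train→Dashboard = 9+11+1 = 21 giving 21 hours.
The longest path through Join is only 15 hours, so Join has float 6.
The critical path is still Validate→Train→Dashboard; finish is now 21 hours.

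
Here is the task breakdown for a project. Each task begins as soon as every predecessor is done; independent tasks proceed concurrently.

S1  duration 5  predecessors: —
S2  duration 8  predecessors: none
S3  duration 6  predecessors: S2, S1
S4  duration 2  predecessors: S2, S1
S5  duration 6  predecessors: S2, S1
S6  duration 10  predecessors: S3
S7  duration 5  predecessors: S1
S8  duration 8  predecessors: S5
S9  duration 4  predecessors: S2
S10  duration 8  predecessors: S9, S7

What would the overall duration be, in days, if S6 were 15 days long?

29

As given, the longest chain is S2→S3→S6 = 8+6+10 = 24, so the finish is 24 days.
S6 lies on that path, so at 15 days the path becomes 29 days.
That remains the longest chain; total 29 days.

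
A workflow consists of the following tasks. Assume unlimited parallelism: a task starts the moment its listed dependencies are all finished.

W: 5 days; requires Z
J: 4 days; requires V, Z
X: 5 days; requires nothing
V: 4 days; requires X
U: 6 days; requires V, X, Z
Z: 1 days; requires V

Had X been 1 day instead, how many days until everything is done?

12

Actual critical path: X→V→Z→U = 5+4+1+6 = 16 ⇒ 16 days.
X lies on that path, so at 1 day the path becomes 12 days.
The critical path is still X→V→Z→U; finish is now 12 days.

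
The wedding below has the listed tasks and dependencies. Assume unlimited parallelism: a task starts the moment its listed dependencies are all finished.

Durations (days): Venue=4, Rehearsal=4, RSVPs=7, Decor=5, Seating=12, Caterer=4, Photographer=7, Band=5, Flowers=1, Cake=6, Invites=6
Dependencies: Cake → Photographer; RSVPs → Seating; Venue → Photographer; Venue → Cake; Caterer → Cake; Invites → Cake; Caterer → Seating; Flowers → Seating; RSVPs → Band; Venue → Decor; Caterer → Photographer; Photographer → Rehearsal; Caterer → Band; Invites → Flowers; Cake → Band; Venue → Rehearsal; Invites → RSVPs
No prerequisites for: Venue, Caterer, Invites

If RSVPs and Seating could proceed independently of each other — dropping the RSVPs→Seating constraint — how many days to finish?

Before: longest chain Invites→RSVPs→Seating = 6+7+12 = 25, finish 25.
Without RSVPs→Seating, Seating's earliest start moves from 13 to 7.
New critical path: Invites→Cake→Photographer→Rehearsal = 6+6+7+4 = 23 ⇒ 23 days.

23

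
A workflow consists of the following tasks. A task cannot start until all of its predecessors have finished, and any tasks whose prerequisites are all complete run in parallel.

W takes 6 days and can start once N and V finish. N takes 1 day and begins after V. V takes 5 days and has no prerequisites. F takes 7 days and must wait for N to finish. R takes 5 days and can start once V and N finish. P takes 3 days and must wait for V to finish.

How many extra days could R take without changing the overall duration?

The longest chain is V→N→F = 5+1+7 = 13; overall finish 13 days.
R finishes as early as 11 and must finish by 13.
Slack of R = 8 − 6 = 2 days.

2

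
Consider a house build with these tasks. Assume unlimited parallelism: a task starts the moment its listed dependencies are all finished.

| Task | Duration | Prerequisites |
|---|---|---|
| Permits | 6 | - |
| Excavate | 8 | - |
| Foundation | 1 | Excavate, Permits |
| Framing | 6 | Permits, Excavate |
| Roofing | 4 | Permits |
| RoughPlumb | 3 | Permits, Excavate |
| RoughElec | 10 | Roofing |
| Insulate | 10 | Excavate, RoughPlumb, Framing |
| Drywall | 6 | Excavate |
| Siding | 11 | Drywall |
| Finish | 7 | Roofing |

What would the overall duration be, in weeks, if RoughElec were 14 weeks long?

The binding path is Excavate→Drywall→Siding = 8+6+11 = 25; finish at 25 weeks.
RoughElec is off the critical path — its longest chain is 20 weeks, giving 5 of slack.
No other chain overtakes it, so the finish is 25 weeks.

25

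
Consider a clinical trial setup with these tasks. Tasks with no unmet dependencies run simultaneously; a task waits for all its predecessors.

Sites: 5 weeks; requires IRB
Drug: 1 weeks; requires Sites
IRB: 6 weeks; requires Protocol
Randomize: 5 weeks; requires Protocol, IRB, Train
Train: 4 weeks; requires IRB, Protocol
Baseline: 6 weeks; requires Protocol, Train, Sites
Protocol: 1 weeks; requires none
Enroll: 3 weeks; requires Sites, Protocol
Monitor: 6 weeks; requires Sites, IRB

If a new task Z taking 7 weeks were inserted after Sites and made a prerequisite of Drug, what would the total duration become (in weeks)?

Originally the job takes 18 weeks.
With Z inserted, Drug now waits for max(Sites, Z).
New critical path: Protocol→IRB→Sites→Z→Drug = 1+6+5+7+1 = 20 ⇒ 20 weeks.

20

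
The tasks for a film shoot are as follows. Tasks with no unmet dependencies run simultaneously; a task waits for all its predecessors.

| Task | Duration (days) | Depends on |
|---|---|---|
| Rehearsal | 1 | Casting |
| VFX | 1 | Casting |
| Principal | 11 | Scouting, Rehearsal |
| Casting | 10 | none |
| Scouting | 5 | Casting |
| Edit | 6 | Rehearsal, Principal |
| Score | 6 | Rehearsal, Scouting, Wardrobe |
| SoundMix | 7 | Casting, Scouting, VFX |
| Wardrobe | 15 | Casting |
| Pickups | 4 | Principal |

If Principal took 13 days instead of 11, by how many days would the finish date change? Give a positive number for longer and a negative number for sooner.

2

Critical path before the change: Casting→Scouting→Principal→Edit = 10+5+11+6 = 32 giving 32 days.
Principal lies on that path, so at 13 days the path becomes 34 days.
No other chain overtakes it, so the finish is 34 days.
Change in finish: 34 − 32 = +2 days.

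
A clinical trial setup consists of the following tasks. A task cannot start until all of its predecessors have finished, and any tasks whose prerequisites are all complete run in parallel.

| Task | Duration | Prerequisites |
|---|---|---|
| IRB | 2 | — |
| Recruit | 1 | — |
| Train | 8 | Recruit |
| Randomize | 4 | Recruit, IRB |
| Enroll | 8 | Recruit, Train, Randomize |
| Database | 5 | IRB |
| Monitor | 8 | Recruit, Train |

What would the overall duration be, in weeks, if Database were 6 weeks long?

Baseline: Recruit→Train→Enroll = 1+8+8 = 17 → 17 weeks.
The longest path through Database is only 7 weeks, so Database has float 10.
The critical path is still Recruit→Train→Enroll; finish is now 17 weeks.

17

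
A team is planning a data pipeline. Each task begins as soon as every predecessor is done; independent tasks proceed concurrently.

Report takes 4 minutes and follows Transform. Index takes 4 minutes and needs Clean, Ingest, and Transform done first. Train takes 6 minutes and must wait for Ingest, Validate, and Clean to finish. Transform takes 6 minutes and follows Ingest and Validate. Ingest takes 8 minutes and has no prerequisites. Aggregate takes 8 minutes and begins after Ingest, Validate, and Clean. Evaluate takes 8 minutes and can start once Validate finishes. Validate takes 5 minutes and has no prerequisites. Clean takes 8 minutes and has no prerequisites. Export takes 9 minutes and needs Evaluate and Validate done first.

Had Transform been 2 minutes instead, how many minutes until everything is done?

22

As given, the longest chain is Validate→Evaluate→Export = 5+8+9 = 22, so the finish is 22 minutes.
Transform has 4 minutes of float (longest path through it is 18).
The critical path is still Validate→Evaluate→Export; finish is now 22 minutes.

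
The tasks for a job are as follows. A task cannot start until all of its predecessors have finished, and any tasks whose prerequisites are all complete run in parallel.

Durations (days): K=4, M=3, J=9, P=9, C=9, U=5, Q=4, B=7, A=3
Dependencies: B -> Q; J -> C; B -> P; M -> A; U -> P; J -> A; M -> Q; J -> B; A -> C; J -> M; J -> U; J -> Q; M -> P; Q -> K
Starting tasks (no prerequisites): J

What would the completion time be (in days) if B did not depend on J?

Before: longest chain J→B→P = 9+7+9 = 25, finish 25.
Without J→B, B's earliest start moves from 9 to 0.
After: J→M→A→C = 9+3+3+9 = 24 → 24 days.

24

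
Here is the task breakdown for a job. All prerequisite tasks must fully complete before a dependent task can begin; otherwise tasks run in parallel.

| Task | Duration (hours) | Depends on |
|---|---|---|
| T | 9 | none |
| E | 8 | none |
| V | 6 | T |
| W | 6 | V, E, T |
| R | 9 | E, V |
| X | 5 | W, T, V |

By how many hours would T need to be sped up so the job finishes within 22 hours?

4

Current finish: 26 hours; target: 22.
T is on every critical path, so each hour cut from T cuts the finish by one (this holds down to a finish of 19).
Need 26 − 22 = 4 hours off T → T becomes 5 hours, finish becomes 22.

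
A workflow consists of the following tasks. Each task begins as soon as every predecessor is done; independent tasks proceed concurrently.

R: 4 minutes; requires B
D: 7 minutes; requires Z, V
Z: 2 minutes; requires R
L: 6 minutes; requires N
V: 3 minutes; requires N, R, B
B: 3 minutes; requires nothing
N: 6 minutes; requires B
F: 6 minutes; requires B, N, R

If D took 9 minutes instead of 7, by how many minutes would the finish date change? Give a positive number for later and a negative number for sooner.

As given, the longest chain is B→N→V→D = 3+6+3+7 = 19, so the finish is 19 minutes.
D lies on that path, so at 9 minutes the path becomes 21 minutes.
No other chain overtakes it, so the finish is 21 minutes.
Change in finish: 21 − 19 = +2 minutes.

2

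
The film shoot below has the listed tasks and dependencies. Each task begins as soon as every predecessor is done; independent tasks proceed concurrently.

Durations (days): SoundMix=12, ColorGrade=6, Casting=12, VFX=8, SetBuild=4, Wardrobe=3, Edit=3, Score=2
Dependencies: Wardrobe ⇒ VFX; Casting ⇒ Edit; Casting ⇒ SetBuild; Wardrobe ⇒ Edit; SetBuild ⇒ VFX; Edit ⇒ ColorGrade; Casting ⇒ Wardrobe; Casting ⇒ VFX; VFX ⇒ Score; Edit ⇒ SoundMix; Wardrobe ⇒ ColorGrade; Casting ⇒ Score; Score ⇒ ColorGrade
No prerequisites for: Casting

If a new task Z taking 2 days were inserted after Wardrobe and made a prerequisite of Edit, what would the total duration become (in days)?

32

Originally the project takes 32 days.
With Z inserted, Edit now waits for max(Wardrobe, Casting, Z).
New critical path: Casting→SetBuild→VFX→Score→ColorGrade = 12+4+8+2+6 = 32 ⇒ 32 days.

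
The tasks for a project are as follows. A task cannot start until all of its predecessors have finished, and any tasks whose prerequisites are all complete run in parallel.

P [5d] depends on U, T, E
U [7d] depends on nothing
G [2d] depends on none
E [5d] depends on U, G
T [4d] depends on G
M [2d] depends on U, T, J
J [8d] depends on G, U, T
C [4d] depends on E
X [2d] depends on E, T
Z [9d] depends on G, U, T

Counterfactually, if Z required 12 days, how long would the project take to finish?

19

Actual critical path: U→E→P = 7+5+5 = 17 ⇒ 17 days.
The longest path through Z is only 16 days, so Z has float 1.
Now U→Z = 7+12 = 19 is longest, so the finish becomes 19 days.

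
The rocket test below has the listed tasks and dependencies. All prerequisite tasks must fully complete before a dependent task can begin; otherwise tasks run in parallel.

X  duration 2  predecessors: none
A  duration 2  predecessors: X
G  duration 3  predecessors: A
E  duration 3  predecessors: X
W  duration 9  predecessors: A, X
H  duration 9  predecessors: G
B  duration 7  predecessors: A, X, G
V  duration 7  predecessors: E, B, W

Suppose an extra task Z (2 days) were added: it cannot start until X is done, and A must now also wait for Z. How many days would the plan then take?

23

Originally the plan takes 21 days.
With Z inserted, A now waits for max(X, Z).
New critical path: X→Z→A→G→B→V = 2+2+2+3+7+7 = 23 ⇒ 23 days.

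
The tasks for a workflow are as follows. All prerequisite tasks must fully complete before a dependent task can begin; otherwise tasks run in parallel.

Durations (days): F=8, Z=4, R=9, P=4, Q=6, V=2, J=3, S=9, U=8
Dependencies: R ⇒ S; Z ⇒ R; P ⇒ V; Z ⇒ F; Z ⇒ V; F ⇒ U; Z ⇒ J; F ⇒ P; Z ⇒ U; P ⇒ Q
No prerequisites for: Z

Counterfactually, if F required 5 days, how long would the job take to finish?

The binding path is Z→F→P→Q = 4+8+4+6 = 22; finish at 22 days.
Since F is critical, the -3 change carries straight to that chain (now 19 days).
Now Z→R→S = 4+9+9 = 22 is longest, so the finish becomes 22 days.

22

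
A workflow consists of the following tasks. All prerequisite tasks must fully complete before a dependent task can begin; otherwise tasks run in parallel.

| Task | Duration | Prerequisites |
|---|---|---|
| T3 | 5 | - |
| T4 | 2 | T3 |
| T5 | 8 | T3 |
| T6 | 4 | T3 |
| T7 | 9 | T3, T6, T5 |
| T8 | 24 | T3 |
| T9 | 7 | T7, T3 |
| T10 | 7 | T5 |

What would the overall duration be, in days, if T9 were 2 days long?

The binding path is T3→T5→T7→T9 = 5+8+9+7 = 29; finish at 29 days.
Since T9 is critical, the -5 change carries straight to that chain (now 24 days).
Now T3→T8 = 5+24 = 29 is longest, so the finish becomes 29 days.

29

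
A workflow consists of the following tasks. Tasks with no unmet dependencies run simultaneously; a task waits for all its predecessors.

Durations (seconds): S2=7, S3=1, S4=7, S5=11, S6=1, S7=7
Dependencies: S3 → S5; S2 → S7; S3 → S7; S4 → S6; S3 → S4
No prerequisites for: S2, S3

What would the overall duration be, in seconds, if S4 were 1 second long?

14

Critical path before the change: S2→S7 = 7+7 = 14 giving 14 seconds.
The longest path through S4 is only 9 seconds, so S4 has float 5.
That remains the longest chain; total 14 seconds.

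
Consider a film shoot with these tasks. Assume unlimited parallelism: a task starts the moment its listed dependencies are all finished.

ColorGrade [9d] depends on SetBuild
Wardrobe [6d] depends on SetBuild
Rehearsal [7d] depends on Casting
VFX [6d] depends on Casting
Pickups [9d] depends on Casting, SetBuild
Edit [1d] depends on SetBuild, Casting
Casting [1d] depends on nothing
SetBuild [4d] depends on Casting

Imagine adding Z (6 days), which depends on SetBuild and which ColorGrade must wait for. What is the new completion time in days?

20

Originally the job takes 14 days.
With Z inserted, ColorGrade now waits for max(SetBuild, Z).
New critical path: Casting→SetBuild→Z→ColorGrade = 1+4+6+9 = 20 ⇒ 20 days.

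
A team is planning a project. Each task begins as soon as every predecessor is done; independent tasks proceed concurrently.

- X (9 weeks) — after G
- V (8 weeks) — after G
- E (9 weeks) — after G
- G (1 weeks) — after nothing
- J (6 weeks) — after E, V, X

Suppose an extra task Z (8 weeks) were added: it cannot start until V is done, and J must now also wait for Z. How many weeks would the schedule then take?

23

Originally the schedule takes 16 weeks.
With Z inserted, J now waits for max(E, V, X, Z).
New critical path: G→V→Z→J = 1+8+8+6 = 23 ⇒ 23 weeks.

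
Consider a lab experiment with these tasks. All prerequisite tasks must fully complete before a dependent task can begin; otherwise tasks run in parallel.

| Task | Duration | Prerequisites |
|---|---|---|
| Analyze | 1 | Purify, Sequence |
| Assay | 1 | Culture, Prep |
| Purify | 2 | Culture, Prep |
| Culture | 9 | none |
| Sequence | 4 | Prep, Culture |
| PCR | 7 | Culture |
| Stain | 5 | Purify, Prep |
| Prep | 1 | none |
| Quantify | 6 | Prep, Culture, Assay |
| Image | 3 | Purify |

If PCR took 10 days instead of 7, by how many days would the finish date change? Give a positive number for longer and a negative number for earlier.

3

Baseline: Culture→PCR = 9+7 = 16 → 16 days.
PCR is on the critical path; changing it to 10 makes that path 19 days.
The critical path is still Culture→PCR; finish is now 19 days.
Change in finish: 19 − 16 = +3 days.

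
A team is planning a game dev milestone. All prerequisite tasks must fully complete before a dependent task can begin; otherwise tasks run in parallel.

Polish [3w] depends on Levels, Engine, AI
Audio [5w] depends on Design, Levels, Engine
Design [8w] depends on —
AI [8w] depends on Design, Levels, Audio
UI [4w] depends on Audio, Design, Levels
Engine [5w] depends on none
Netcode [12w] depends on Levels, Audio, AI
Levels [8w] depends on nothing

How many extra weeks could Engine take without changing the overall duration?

3

Critical path: Design→Audio→AI→Netcode = 8+5+8+12 = 33, so the finish is 33 weeks.
Engine finishes as early as 5 and must finish by 8.
Float = 33 − 30 = 3.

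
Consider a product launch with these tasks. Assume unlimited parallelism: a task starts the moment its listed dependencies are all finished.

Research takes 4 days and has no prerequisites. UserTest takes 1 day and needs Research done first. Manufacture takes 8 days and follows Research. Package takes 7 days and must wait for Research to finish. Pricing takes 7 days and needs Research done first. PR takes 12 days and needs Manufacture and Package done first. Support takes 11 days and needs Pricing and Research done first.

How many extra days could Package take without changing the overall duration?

Critical path: Research→Manufacture→PR = 4+8+12 = 24, so the finish is 24 days.
Longest path through Package: 23 days (earliest finish 11, latest finish 12).
Float = 24 − 23 = 1.

1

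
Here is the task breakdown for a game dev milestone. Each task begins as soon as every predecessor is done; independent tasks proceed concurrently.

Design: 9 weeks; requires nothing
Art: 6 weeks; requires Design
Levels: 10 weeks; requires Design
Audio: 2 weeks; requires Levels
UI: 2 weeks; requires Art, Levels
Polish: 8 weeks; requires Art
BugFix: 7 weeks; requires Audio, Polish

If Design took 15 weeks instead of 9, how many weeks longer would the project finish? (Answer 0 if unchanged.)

6

Actual critical path: Design→Art→Polish→BugFix = 9+6+8+7 = 30 ⇒ 30 weeks.
Since Design is critical, the +6 change carries straight to that chain (now 36 weeks).
No other chain overtakes it, so the finish is 36 weeks.
Change in finish: 36 − 30 = +6 weeks.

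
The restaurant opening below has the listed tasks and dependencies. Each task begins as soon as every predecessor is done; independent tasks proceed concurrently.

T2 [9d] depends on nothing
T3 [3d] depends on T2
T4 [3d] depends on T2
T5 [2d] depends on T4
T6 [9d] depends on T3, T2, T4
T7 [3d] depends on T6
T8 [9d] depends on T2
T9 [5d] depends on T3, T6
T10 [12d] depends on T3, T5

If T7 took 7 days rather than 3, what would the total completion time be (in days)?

Baseline: T2→T3→T6→T9 = 9+3+9+5 = 26 → 26 days.
T7 has 2 days of float (longest path through it is 24).
Now T2→T3→T6→T7 = 9+3+9+7 = 28 is longest, so the finish becomes 28 days.

28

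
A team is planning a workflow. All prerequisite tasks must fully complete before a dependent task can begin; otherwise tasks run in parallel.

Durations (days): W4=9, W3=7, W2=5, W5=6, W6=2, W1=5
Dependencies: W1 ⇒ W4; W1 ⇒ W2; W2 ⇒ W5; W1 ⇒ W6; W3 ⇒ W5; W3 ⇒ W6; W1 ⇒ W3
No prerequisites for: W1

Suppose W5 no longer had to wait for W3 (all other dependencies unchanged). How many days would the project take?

16

Before: longest chain W1→W3→W5 = 5+7+6 = 18, finish 18.
Without W3→W5, W5's earliest start moves from 12 to 10.
After: W1→W2→W5 = 5+5+6 = 16 → 16 days.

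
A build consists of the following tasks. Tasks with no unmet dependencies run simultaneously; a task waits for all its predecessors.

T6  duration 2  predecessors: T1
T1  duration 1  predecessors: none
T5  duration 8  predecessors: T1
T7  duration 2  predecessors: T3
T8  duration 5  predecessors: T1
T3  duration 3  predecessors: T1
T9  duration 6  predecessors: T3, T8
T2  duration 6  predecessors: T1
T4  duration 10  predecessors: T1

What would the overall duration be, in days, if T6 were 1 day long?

Actual critical path: T1→T8→T9 = 1+5+6 = 12 ⇒ 12 days.
The longest path through T6 is only 3 days, so T6 has float 9.
No other chain overtakes it, so the finish is 12 days.

12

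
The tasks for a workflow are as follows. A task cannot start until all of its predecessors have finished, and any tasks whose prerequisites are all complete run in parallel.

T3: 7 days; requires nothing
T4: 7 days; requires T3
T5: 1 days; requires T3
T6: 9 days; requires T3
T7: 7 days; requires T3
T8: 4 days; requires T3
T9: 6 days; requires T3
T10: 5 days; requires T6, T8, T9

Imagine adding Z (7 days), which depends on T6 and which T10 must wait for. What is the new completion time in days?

Originally the project takes 21 days.
With Z inserted, T10 now waits for max(T6, T8, T9, Z).
New critical path: T3→T6→Z→T10 = 7+9+7+5 = 28 ⇒ 28 days.

28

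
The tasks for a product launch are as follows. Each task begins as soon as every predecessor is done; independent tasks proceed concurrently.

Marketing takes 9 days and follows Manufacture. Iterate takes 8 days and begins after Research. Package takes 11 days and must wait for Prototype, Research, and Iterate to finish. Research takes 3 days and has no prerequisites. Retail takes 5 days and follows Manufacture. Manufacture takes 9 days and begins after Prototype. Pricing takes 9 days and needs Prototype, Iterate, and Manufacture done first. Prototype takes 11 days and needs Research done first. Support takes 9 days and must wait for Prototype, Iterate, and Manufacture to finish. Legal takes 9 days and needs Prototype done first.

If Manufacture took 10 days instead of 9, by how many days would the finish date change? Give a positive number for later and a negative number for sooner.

Critical path before the change: Research→Prototype→Manufacture→Pricing = 3+11+9+9 = 32 giving 32 days.
Since Manufacture is critical, the +1 change carries straight to that chain (now 33 days).
That remains the longest chain; total 33 days.
Change in finish: 33 − 32 = +1 days.

1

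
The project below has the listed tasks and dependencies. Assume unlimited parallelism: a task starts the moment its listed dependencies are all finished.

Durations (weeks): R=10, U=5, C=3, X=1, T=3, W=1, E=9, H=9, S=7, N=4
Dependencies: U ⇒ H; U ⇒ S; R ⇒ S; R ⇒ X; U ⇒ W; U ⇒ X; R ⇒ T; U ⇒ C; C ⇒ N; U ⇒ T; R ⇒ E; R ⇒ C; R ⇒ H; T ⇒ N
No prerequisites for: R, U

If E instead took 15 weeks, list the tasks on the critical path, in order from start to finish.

R, E

The binding path is R→E = 10+9 = 19; finish at 19 weeks.
E lies on that path, so at 15 weeks the path becomes 25 weeks.
No other chain overtakes it, so the finish is 25 weeks.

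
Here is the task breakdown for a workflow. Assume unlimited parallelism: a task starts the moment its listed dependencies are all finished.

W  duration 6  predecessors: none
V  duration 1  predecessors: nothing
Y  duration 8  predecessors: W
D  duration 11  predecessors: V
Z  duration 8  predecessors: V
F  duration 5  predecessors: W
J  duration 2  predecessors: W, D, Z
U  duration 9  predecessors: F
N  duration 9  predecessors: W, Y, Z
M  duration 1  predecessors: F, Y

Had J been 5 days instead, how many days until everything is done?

23

Critical path before the change: W→Y→N = 6+8+9 = 23 giving 23 days.
J is off the critical path — its longest chain is 14 days, giving 9 of slack.
No other chain overtakes it, so the finish is 23 days.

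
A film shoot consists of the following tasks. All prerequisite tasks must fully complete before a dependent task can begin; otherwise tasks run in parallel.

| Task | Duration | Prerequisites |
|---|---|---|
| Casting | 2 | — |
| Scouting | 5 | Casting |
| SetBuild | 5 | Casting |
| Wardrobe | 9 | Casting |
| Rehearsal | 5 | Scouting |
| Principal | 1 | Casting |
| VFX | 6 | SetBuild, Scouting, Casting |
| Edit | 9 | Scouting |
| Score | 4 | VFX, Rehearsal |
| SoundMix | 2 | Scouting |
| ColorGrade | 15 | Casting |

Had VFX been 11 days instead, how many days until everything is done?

Critical path before the change: Casting→Scouting→VFX→Score = 2+5+6+4 = 17 giving 17 days.
VFX lies on that path, so at 11 days the path becomes 22 days.
The critical path is still Casting→Scouting→VFX→Score; finish is now 22 days.

22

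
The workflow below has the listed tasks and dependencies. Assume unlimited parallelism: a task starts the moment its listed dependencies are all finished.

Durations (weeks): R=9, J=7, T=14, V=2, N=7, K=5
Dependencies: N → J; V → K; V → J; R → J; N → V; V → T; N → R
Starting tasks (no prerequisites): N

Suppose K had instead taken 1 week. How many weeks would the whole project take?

23

Actual critical path: N→R→J = 7+9+7 = 23 ⇒ 23 weeks.
K is off the critical path — its longest chain is 14 weeks, giving 9 of slack.
The critical path is still N→R→J; finish is now 23 weeks.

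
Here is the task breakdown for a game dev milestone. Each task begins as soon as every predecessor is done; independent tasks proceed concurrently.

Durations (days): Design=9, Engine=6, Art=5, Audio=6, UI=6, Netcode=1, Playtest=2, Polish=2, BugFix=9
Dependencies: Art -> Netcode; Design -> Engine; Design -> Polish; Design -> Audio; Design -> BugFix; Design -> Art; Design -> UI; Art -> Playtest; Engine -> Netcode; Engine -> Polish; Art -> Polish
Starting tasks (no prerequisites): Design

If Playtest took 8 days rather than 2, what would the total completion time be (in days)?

Baseline: Design→BugFix = 9+9 = 18 → 18 days.
The longest path through Playtest is only 16 days, so Playtest has float 2.
The binding chain switches to Design→Art→Playtest = 9+5+8 = 22; finish 22 days.

22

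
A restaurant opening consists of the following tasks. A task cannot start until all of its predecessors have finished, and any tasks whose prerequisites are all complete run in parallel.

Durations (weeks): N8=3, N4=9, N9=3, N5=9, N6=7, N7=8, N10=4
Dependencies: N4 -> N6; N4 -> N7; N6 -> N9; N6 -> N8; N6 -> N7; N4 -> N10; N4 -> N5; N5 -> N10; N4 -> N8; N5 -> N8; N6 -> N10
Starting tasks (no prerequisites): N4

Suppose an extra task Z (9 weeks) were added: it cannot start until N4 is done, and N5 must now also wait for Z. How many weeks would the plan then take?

Originally the plan takes 24 weeks.
With Z inserted, N5 now waits for max(N4, Z).
New critical path: N4→Z→N5→N10 = 9+9+9+4 = 31 ⇒ 31 weeks.

31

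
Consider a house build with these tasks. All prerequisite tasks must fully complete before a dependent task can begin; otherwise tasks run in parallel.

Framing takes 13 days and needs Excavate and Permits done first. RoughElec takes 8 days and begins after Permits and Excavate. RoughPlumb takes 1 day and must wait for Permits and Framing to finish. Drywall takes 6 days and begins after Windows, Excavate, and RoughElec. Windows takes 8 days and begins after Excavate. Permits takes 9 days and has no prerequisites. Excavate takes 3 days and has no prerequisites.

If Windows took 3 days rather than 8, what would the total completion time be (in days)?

The binding path is Permits→Framing→RoughPlumb = 9+13+1 = 23; finish at 23 days.
Windows has 6 days of float (longest path through it is 17).
The critical path is still Permits→Framing→RoughPlumb; finish is now 23 days.

23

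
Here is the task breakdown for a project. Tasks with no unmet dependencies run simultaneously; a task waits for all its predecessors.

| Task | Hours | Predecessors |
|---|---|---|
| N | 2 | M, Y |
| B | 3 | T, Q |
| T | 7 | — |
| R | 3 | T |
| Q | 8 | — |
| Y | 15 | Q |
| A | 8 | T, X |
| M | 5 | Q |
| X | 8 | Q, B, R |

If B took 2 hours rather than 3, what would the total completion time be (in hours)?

Baseline: Q→B→X→A = 8+3+8+8 = 27 → 27 hours.
Since B is critical, the -1 change carries straight to that chain (now 26 hours).
Now T→R→X→A = 7+3+8+8 = 26 is longest, so the finish becomes 26 hours.

26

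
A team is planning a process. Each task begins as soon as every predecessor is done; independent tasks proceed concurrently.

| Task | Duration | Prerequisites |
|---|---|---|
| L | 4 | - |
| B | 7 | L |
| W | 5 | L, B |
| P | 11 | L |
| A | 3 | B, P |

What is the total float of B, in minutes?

2

L→P→A = 4+11+3 = 18 sets the makespan at 18 minutes.
B finishes as early as 11 and must finish by 13.
So B can slip 13 − 11 = 2 minutes.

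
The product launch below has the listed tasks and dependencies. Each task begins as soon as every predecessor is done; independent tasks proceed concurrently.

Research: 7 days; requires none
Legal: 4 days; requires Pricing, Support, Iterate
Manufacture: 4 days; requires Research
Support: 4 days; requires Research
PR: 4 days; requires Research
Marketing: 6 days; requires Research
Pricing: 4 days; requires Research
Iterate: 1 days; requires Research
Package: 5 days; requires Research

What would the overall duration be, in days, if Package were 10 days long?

17

Actual critical path: Research→Pricing→Legal = 7+4+4 = 15 ⇒ 15 days.
The longest path through Package is only 12 days, so Package has float 3.
New critical path: Research→Package = 7+10 = 17 ⇒ 17 days.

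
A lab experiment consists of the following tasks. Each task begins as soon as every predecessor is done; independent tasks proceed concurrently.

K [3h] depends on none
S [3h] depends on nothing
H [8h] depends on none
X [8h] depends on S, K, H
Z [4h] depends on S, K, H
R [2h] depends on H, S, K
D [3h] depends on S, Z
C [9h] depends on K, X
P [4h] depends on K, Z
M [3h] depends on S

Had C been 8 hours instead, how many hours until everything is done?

Actual critical path: H→X→C = 8+8+9 = 25 ⇒ 25 hours.
C lies on that path, so at 8 hours the path becomes 24 hours.
That remains the longest chain; total 24 hours.

24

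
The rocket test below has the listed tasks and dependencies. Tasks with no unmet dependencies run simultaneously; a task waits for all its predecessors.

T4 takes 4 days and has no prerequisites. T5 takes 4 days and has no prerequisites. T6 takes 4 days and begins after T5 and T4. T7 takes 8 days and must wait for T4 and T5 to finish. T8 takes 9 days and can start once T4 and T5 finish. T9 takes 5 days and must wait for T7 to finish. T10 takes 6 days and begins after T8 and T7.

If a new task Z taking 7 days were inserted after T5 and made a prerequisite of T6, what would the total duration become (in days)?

19

Originally the rocket test takes 19 days.
With Z inserted, T6 now waits for max(T5, T4, Z).
New critical path: T4→T8→T10 = 4+9+6 = 19 ⇒ 19 days.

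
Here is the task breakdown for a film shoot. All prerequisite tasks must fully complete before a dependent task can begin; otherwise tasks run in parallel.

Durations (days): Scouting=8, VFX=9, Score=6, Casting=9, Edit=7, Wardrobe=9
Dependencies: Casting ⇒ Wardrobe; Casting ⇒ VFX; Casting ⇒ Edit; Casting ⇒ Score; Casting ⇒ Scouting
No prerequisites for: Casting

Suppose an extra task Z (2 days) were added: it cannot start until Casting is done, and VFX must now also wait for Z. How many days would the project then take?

20

Originally the project takes 18 days.
With Z inserted, VFX now waits for max(Casting, Z).
New critical path: Casting→Z→VFX = 9+2+9 = 20 ⇒ 20 days.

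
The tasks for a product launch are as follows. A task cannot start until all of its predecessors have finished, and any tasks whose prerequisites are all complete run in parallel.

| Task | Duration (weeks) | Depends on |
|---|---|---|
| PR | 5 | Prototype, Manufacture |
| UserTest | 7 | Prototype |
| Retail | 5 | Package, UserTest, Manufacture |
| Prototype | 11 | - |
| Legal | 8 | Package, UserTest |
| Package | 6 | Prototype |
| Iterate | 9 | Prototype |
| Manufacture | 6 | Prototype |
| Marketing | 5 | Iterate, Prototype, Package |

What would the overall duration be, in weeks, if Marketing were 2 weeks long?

Critical path before the change: Prototype→UserTest→Legal = 11+7+8 = 26 giving 26 weeks.
Marketing is off the critical path — its longest chain is 25 weeks, giving 1 of slack.
No other chain overtakes it, so the finish is 26 weeks.

26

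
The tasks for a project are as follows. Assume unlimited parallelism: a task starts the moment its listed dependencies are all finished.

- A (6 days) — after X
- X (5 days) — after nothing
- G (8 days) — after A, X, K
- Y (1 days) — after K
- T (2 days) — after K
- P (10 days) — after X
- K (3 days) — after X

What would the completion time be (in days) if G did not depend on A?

16

Original critical path: X→A→G = 5+6+8 = 19 ⇒ 19 days.
Without A→G, G's earliest start moves from 11 to 8.
After: X→K→G = 5+3+8 = 16 → 16 days.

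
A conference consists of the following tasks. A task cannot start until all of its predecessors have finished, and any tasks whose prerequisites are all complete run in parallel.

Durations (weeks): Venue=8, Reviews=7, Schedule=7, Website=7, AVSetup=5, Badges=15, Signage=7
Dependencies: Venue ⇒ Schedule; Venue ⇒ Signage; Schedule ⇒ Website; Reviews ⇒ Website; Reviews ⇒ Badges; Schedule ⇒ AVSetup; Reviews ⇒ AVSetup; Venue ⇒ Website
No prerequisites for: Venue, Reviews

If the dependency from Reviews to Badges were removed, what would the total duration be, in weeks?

Original critical path: Venue→Schedule→Website = 8+7+7 = 22 ⇒ 22 weeks.
Without Reviews→Badges, Badges's earliest start moves from 7 to 0.
New critical path: Venue→Schedule→Website = 8+7+7 = 22 ⇒ 22 weeks.

22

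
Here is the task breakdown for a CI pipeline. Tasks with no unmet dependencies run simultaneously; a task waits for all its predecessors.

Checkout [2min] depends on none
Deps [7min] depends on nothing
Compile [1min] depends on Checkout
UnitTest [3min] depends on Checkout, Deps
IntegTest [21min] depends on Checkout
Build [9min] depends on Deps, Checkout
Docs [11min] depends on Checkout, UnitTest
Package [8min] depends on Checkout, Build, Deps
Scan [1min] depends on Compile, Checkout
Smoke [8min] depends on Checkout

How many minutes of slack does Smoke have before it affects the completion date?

Deps→Build→Package = 7+9+8 = 24 sets the makespan at 24 minutes.
Longest path through Smoke: 10 minutes (earliest finish 10, latest finish 24).
Float = 24 − 10 = 14.

14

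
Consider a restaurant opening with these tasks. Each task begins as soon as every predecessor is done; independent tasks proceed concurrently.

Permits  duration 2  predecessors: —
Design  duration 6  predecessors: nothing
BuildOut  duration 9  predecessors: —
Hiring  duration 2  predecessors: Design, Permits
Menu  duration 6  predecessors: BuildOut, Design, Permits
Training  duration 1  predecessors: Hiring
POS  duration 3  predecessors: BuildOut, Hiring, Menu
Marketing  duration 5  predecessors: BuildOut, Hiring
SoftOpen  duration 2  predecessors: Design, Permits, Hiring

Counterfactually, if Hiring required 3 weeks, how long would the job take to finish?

18

Actual critical path: BuildOut→Menu→POS = 9+6+3 = 18 ⇒ 18 weeks.
Hiring is off the critical path — its longest chain is 13 weeks, giving 5 of slack.
That remains the longest chain; total 18 weeks.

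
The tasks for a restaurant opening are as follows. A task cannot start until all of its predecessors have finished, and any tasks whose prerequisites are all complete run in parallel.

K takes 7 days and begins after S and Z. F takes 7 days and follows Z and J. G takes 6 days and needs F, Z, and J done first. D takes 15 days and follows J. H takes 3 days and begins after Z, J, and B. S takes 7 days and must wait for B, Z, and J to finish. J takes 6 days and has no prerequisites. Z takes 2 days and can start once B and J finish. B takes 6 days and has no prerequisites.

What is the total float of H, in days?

Critical path: J→Z→S→K = 6+2+7+7 = 22, so the finish is 22 days.
The longest chain containing H totals 11 days.
Slack of H = 19 − 8 = 11 days.

11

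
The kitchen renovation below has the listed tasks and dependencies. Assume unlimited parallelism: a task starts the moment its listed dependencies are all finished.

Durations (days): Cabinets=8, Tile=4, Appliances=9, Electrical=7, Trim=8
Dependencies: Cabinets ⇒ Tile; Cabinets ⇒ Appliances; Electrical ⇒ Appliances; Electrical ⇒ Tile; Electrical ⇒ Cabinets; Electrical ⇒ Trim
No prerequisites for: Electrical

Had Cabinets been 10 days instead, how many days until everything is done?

26

Actual critical path: Electrical→Cabinets→Appliances = 7+8+9 = 24 ⇒ 24 days.
Since Cabinets is critical, the +2 change carries straight to that chain (now 26 days).
The critical path is still Electrical→Cabinets→Appliances; finish is now 26 days.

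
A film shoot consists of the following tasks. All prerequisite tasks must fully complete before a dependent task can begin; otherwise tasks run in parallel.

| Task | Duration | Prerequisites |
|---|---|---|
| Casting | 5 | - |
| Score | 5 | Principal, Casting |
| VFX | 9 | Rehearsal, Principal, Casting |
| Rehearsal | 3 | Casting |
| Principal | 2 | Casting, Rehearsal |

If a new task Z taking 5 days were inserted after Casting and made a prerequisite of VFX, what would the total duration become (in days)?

19

Originally the job takes 19 days.
With Z inserted, VFX now waits for max(Rehearsal, Principal, Casting, Z).
New critical path: Casting→Z→VFX = 5+5+9 = 19 ⇒ 19 days.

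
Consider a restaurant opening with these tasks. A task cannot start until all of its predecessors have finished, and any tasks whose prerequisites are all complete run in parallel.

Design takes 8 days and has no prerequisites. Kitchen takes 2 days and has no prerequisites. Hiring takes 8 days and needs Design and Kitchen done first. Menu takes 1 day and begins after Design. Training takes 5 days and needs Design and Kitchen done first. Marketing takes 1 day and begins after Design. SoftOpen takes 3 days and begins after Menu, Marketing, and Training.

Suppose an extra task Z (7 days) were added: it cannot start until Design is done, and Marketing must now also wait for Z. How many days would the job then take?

19

Originally the job takes 16 days.
With Z inserted, Marketing now waits for max(Design, Z).
New critical path: Design→Z→Marketing→SoftOpen = 8+7+1+3 = 19 ⇒ 19 days.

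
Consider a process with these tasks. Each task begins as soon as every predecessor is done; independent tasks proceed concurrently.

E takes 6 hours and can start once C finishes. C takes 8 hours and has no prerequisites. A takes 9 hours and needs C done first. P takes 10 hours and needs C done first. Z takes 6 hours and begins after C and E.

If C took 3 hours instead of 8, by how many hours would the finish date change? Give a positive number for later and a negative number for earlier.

As given, the longest chain is C→E→Z = 8+6+6 = 20, so the finish is 20 hours.
C lies on that path, so at 3 hours the path becomes 15 hours.
No other chain overtakes it, so the finish is 15 hours.
Change in finish: 15 − 20 = -5 hours.

-5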